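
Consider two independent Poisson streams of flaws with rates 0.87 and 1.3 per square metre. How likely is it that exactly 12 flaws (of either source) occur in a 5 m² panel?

0.1078

Independent Poisson processes superpose: combined rate λ = 0.87 + 1.3 = 2.17 per square metre.
Over the interval, μ = 2.17 × 5 = 10.85 (a 5 m² panel = 5 square metres).
P(N = 12) = e^(−10.85) · 10.85^12/12! ≈ 0.1078.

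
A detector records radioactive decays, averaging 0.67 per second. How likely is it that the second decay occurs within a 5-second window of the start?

0.8474

Over the interval, μ = 0.67 × 5 = 3.35 (a 5-second window = 5 seconds).
The second arrival falls in the interval iff at least 2 events occur there: P(S_2 ≤ t) = P(N ≥ 2) = 1 − P(N ≤ 1) ≈ 0.8474.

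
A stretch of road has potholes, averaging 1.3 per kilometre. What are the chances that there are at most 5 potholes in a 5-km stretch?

0.3690

Over the interval, μ = 1.3 × 5 = 6.5 (a 5-km stretch = 5 kilometres).
P(N ≤ 5) = Σ_{j=0}^{5} e^(−μ) μ^j/j! ≈ 0.3690.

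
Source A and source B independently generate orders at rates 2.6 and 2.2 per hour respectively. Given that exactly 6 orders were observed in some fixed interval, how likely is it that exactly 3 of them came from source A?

Given the total, each event is independently from source A with probability p = λ_A/(λ_A+λ_B) = 2.6/4.8 ≈ 0.5417.
So K ~ Binomial(6, 2.6/4.8): P(K = 3) = C(6,3) · (2.6/4.8)^3 · (2.2/4.8)^3 ≈ 0.3060.

0.3060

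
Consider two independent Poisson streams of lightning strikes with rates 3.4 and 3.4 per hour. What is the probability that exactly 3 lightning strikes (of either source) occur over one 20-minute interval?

Independent Poisson processes superpose: combined rate λ = 3.4 + 3.4 = 6.8 per hour.
Over the interval, μ = 6.8 × 1/3 ≈ 2.26667 (a 20-minute interval = 1/3 hours).
P(N = 3) = e^(−2.26667) · 2.26667^3/3! ≈ 0.2012.

0.2012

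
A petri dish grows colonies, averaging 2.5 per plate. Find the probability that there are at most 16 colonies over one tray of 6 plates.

0.6641

Over the interval, μ = 2.5 × 6 = 15 (a tray of 6 plates = 6 plates).
P(N ≤ 16) = Σ_{j=0}^{16} e^(−μ) μ^j/j! ≈ 0.6641.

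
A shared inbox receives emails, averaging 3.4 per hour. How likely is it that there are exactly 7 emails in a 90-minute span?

0.1086

Over the interval, μ = 3.4 × 1.5 = 5.1 (a 90-minute span = 1.5 hours).
P(N = 7) = e^(−μ) μ^7/7! = e^(−5.1) · 5.1^7/5040 ≈ 0.1086.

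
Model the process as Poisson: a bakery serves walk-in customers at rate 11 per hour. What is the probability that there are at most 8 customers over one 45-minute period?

Over the interval, μ = 11 × 0.75 = 8.25 (a 45-minute period = 0.75 hours).
P(N ≤ 8) = Σ_{j=0}^{8} e^(−μ) μ^j/j! ≈ 0.5577.

0.5577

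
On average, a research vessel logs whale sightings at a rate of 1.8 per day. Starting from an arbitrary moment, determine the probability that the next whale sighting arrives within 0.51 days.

Inter-arrival times are exponential with rate λ = 1.8 per day.
P(T ≤ 0.51) = 1 − e^(−λt) = 1 − e^(−1.8 × 0.51) = 1 − e^(−0.918) ≈ 0.6007.

0.6007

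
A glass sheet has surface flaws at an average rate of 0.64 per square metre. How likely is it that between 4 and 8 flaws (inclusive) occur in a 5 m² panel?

0.3918

Over the interval, μ = 0.64 × 5 = 3.2 (a 5 m² panel = 5 square metres).
P(4 ≤ N ≤ 8) = Σ_{j=4}^{8} e^(−3.2) · 3.2^j/j! ≈ 0.3918.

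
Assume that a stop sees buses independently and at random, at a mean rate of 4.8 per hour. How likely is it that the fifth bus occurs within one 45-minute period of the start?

0.2936

Over the interval, μ = 4.8 × 0.75 = 3.6 (a 45-minute period = 0.75 hours).
The fifth arrival falls in the interval iff at least 5 events occur there: P(S_5 ≤ t) = P(N ≥ 5) = 1 − P(N ≤ 4) ≈ 0.2936.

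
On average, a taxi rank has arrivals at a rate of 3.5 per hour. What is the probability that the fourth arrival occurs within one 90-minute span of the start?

0.7683

Over the interval, μ = 3.5 × 1.5 = 5.25 (a 90-minute span = 1.5 hours).
The fourth arrival falls in the interval iff at least 4 events occur there: P(S_4 ≤ t) = P(N ≥ 4) = 1 − P(N ≤ 3) ≈ 0.7683.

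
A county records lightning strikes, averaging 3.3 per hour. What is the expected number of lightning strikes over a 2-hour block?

6.6

E[N] = λt = 3.3 × 2 = 6.6 (a 2-hour block = 2 hours).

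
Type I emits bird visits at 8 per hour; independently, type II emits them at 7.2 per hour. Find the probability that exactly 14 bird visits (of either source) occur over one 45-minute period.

0.0804

Independent Poisson processes superpose: combined rate λ = 8 + 7.2 = 15.2 per hour.
Over the interval, μ = 15.2 × 0.75 = 11.4 (a 45-minute period = 0.75 hours).
P(N = 14) = e^(−11.4) · 11.4^14/14! ≈ 0.0804.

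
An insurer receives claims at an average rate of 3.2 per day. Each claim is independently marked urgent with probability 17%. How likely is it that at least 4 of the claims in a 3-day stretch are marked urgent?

Thinning: the claims that are marked urgent themselves form a Poisson process with rate 0.17 × 3.2 = 0.544 per day.
Over the interval, μ = 0.544 × 3 = 1.632 (a 3-day stretch = 3 days).
P(N ≥ 4) = 1 − P(N ≤ 3) ≈ 0.0833.

0.0833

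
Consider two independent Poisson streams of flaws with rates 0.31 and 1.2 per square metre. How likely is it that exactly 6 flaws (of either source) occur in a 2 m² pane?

Independent Poisson processes superpose: combined rate λ = 0.31 + 1.2 = 1.51 per square metre.
Over the interval, μ = 1.51 × 2 = 3.02 (a 2 m² pane = 2 square metres).
P(N = 6) = e^(−3.02) · 3.02^6/6! ≈ 0.0514.

0.0514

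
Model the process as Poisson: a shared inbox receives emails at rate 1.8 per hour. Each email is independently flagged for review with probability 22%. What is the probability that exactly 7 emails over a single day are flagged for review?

Thinning: the emails that are flagged for review themselves form a Poisson process with rate 0.22 × 1.8 = 0.396 per hour.
Over the interval, μ = 0.396 × 24 = 9.504 (a day = 24 hours).
P(N = 7) = e^(−9.504) · 9.504^7/7! ≈ 0.1036.

0.1036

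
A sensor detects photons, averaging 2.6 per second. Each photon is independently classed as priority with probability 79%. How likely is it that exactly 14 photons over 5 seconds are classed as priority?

Thinning: the photons that are classed as priority themselves form a Poisson process with rate 0.79 × 2.6 = 2.054 per second.
Over the interval, μ = 2.054 × 5 = 10.27 (5 seconds).
P(N = 14) = e^(−10.27) · 10.27^14/14! ≈ 0.0577.

0.0577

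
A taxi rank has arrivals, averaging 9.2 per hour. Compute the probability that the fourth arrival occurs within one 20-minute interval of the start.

Over the interval, μ = 9.2 × 1/3 ≈ 3.06667 (a 20-minute interval = 1/3 hours).
The fourth arrival falls in the interval iff at least 4 events occur there: P(S_4 ≤ t) = P(N ≥ 4) = 1 − P(N ≤ 3) ≈ 0.3677.

0.3677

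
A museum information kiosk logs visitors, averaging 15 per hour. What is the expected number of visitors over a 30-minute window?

7.5

E[N] = λt = 15 × 0.5 = 7.5 (a 30-minute window = 0.5 hours).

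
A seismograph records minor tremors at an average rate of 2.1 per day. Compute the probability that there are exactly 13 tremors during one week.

0.0992

Over the interval, μ = 2.1 × 7 = 14.7 (a week = 7 days).
P(N = 13) = e^(−μ) μ^13/13! = e^(−14.7) · 14.7^13/6227020800 ≈ 0.0992.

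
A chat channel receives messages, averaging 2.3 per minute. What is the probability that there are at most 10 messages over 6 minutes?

0.1893

Over the interval, μ = 2.3 × 6 = 13.8 (6 minutes).
P(N ≤ 10) = Σ_{j=0}^{10} e^(−μ) μ^j/j! ≈ 0.1893.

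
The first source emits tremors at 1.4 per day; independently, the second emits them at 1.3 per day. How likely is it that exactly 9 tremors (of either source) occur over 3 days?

0.1256

Independent Poisson processes superpose: combined rate λ = 1.4 + 1.3 = 2.7 per day.
Over the interval, μ = 2.7 × 3 = 8.1 (3 days).
P(N = 9) = e^(−8.1) · 8.1^9/9! ≈ 0.1256.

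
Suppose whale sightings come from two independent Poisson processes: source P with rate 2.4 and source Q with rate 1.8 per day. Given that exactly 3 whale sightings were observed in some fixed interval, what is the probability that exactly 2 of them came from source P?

0.4198

Given the total, each event is independently from source P with probability p = λ_P/(λ_P+λ_Q) = 2.4/4.2 ≈ 0.5714.
So K ~ Binomial(3, 2.4/4.2): P(K = 2) = C(3,2) · (2.4/4.2)^2 · (1.8/4.2)^1 ≈ 0.4198.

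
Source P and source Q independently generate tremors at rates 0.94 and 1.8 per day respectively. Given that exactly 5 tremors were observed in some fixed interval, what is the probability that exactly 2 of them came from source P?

0.3337

Given the total, each event is independently from source P with probability p = λ_P/(λ_P+λ_Q) = 0.94/2.74 ≈ 0.3431.
So K ~ Binomial(5, 0.94/2.74): P(K = 2) = C(5,2) · (0.94/2.74)^2 · (1.8/2.74)^3 ≈ 0.3337.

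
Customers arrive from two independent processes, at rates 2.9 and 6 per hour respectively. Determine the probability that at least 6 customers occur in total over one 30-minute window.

Independent Poisson processes superpose: combined rate λ = 2.9 + 6 = 8.9 per hour.
Over the interval, μ = 8.9 × 0.5 = 4.45 (a 30-minute window = 0.5 hours).
P(N ≥ 6) = 1 − P(N ≤ 5) ≈ 0.2886.

0.2886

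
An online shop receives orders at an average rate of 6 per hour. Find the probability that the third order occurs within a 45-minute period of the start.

0.8264

Over the interval, μ = 6 × 0.75 = 4.5 (a 45-minute period = 0.75 hours).
The third arrival falls in the interval iff at least 3 events occur there: P(S_3 ≤ t) = P(N ≥ 3) = 1 − P(N ≤ 2) ≈ 0.8264.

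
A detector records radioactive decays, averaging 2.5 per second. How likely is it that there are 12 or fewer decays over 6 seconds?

Over the interval, μ = 2.5 × 6 = 15 (6 seconds).
P(N ≤ 12) = Σ_{j=0}^{12} e^(−μ) μ^j/j! ≈ 0.2676.

0.2676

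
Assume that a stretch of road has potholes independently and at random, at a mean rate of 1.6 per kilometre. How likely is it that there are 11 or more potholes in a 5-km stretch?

Over the interval, μ = 1.6 × 5 = 8 (a 5-km stretch = 5 kilometres).
P(N ≥ 11) = 1 − P(N ≤ 10) = 1 − Σ_{j=0}^{10} e^(−μ) μ^j/j! ≈ 0.1841.

0.1841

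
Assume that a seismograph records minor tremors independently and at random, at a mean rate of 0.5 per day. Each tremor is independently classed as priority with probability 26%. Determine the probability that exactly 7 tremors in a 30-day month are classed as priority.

0.0551

Thinning: the tremors that are classed as priority themselves form a Poisson process with rate 0.26 × 0.5 = 0.13 per day.
Over the interval, μ = 0.13 × 30 = 3.9 (a 30-day month = 30 days).
P(N = 7) = e^(−3.9) · 3.9^7/7! ≈ 0.0551.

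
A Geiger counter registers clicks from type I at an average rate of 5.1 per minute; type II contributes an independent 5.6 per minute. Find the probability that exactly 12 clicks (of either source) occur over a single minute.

0.1060

Independent Poisson processes superpose: combined rate λ = 5.1 + 5.6 = 10.7 per minute.
So μ = 10.7.
P(N = 12) = e^(−10.7) · 10.7^12/12! ≈ 0.1060.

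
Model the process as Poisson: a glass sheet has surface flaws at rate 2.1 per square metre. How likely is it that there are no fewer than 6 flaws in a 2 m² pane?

0.2469

Over the interval, μ = 2.1 × 2 = 4.2 (a 2 m² pane = 2 square metres).
P(N ≥ 6) = 1 − P(N ≤ 5) = 1 − Σ_{j=0}^{5} e^(−μ) μ^j/j! ≈ 0.2469.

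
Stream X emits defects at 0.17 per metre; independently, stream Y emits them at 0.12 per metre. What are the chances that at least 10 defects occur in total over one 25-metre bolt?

0.1957

Independent Poisson processes superpose: combined rate λ = 0.17 + 0.12 = 0.29 per metre.
Over the interval, μ = 0.29 × 25 = 7.25 (a 25-metre bolt = 25 metres).
P(N ≥ 10) = 1 − P(N ≤ 9) ≈ 0.1957.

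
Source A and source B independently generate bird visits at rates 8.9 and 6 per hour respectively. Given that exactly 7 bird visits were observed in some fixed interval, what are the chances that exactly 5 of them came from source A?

0.2589

Given the total, each event is independently from source A with probability p = λ_A/(λ_A+λ_B) = 8.9/14.9 ≈ 0.5973.
So K ~ Binomial(7, 8.9/14.9): P(K = 5) = C(7,5) · (8.9/14.9)^5 · (6/14.9)^2 ≈ 0.2589.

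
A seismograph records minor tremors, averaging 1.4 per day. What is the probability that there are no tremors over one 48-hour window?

0.0608

Over the interval, μ = 1.4 × 2 = 2.8 (a 48-hour window = 2 days).
P(N = 0) = e^(−μ) μ^0/0! = e^(−2.8) · 2.8^0/1 ≈ 0.0608.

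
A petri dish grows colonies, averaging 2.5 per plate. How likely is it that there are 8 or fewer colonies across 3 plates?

Over the interval, μ = 2.5 × 3 = 7.5 (3 plates).
P(N ≤ 8) = Σ_{j=0}^{8} e^(−μ) μ^j/j! ≈ 0.6620.

0.6620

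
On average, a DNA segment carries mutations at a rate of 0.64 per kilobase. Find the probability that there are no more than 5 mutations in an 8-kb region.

Over the interval, μ = 0.64 × 8 = 5.12 (an 8-kb region = 8 kilobases).
P(N ≤ 5) = Σ_{j=0}^{5} e^(−μ) μ^j/j! ≈ 0.5949.

0.5949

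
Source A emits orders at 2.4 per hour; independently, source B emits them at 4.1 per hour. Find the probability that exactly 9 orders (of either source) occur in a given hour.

0.0858

Independent Poisson processes superpose: combined rate λ = 2.4 + 4.1 = 6.5 per hour.
So μ = 6.5.
P(N = 9) = e^(−6.5) · 6.5^9/9! ≈ 0.0858.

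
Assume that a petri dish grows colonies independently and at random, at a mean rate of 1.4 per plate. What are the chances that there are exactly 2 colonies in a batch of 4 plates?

0.0580

Over the interval, μ = 1.4 × 4 = 5.6 (a batch of 4 plates = 4 plates).
P(N = 2) = e^(−μ) μ^2/2! = e^(−5.6) · 5.6^2/2 ≈ 0.0580.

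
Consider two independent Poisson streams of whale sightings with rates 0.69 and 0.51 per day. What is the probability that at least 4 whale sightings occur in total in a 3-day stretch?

Independent Poisson processes superpose: combined rate λ = 0.69 + 0.51 = 1.2 per day.
Over the interval, μ = 1.2 × 3 = 3.6 (a 3-day stretch = 3 days).
P(N ≥ 4) = 1 − P(N ≤ 3) ≈ 0.4848.

0.4848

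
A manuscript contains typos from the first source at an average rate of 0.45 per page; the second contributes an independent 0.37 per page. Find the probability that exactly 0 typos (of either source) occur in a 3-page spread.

0.0854

Independent Poisson processes superpose: combined rate λ = 0.45 + 0.37 = 0.82 per page.
Over the interval, μ = 0.82 × 3 = 2.46 (a 3-page spread = 3 pages).
P(N = 0) = e^(−2.46) · 2.46^0/0! ≈ 0.0854.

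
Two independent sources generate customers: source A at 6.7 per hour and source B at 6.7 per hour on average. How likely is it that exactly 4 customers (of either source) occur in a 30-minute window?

0.1034

Independent Poisson processes superpose: combined rate λ = 6.7 + 6.7 = 13.4 per hour.
Over the interval, μ = 13.4 × 0.5 = 6.7 (a 30-minute window = 0.5 hours).
P(N = 4) = e^(−6.7) · 6.7^4/4! ≈ 0.1034.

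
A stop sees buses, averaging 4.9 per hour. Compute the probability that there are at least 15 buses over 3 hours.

0.5033

Over the interval, μ = 4.9 × 3 = 14.7 (3 hours).
P(N ≥ 15) = 1 − P(N ≤ 14) = 1 − Σ_{j=0}^{14} e^(−μ) μ^j/j! ≈ 0.5033.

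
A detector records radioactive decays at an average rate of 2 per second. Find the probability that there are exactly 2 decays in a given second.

With mean μ = 2 per second,
P(N = 2) = e^(−μ) μ^2/2! = e^(−2) · 2^2/2 ≈ 0.2707.

0.2707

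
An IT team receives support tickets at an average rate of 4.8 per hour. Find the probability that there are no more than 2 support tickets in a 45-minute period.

0.3027

Over the interval, μ = 4.8 × 0.75 = 3.6 (a 45-minute period = 0.75 hours).
P(N ≤ 2) = Σ_{j=0}^{2} e^(−μ) μ^j/j! ≈ 0.3027.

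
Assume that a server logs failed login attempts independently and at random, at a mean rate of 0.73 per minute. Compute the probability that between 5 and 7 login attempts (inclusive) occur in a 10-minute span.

0.4068

Over the interval, μ = 0.73 × 10 = 7.3 (a 10-minute span = 10 minutes).
P(5 ≤ N ≤ 7) = Σ_{j=5}^{7} e^(−7.3) · 7.3^j/j! ≈ 0.4068.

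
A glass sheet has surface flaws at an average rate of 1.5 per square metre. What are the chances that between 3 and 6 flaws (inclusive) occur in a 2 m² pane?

Over the interval, μ = 1.5 × 2 = 3 (a 2 m² pane = 2 square metres).
P(3 ≤ N ≤ 6) = Σ_{j=3}^{6} e^(−3) · 3^j/j! ≈ 0.5433.

0.5433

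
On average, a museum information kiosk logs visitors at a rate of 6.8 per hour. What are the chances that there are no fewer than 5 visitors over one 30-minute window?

0.2558

Over the interval, μ = 6.8 × 0.5 = 3.4 (a 30-minute window = 0.5 hours).
P(N ≥ 5) = 1 − P(N ≤ 4) = 1 − Σ_{j=0}^{4} e^(−μ) μ^j/j! ≈ 0.2558.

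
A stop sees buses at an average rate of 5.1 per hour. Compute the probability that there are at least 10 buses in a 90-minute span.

Over the interval, μ = 5.1 × 1.5 = 7.65 (a 90-minute span = 1.5 hours).
P(N ≥ 10) = 1 − P(N ≤ 9) = 1 − Σ_{j=0}^{9} e^(−μ) μ^j/j! ≈ 0.2410.

0.2410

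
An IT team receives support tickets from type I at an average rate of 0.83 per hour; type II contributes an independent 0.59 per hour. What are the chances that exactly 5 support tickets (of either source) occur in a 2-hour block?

Independent Poisson processes superpose: combined rate λ = 0.83 + 0.59 = 1.42 per hour.
Over the interval, μ = 1.42 × 2 = 2.84 (a 2-hour block = 2 hours).
P(N = 5) = e^(−2.84) · 2.84^5/5! ≈ 0.0900.

0.0900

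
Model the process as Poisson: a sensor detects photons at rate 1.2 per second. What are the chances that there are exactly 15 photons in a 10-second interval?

Over the interval, μ = 1.2 × 10 = 12 (a 10-second interval = 10 seconds).
P(N = 15) = e^(−μ) μ^15/15! = e^(−12) · 12^15/1307674368000 ≈ 0.0724.

0.0724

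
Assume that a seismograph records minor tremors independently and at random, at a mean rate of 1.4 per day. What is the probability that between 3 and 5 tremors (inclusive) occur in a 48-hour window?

Over the interval, μ = 1.4 × 2 = 2.8 (a 48-hour window = 2 days).
P(3 ≤ N ≤ 5) = Σ_{j=3}^{5} e^(−2.8) · 2.8^j/j! ≈ 0.4654.

0.4654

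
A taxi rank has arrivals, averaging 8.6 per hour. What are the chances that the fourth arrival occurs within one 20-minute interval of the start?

Over the interval, μ = 8.6 × 1/3 ≈ 2.86667 (a 20-minute interval = 1/3 hours).
The fourth arrival falls in the interval iff at least 4 events occur there: P(S_4 ≤ t) = P(N ≥ 4) = 1 − P(N ≤ 3) ≈ 0.3229.

0.3229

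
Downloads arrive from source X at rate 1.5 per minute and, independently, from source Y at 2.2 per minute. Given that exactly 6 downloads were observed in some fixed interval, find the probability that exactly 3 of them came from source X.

0.2801

Given the total, each event is independently from source X with probability p = λ_X/(λ_X+λ_Y) = 1.5/3.7 ≈ 0.4054.
So K ~ Binomial(6, 1.5/3.7): P(K = 3) = C(6,3) · (1.5/3.7)^3 · (2.2/3.7)^3 ≈ 0.2801.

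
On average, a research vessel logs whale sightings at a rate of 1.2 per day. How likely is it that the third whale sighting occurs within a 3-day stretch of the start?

0.6973

Over the interval, μ = 1.2 × 3 = 3.6 (a 3-day stretch = 3 days).
The third arrival falls in the interval iff at least 3 events occur there: P(S_3 ≤ t) = P(N ≥ 3) = 1 − P(N ≤ 2) ≈ 0.6973.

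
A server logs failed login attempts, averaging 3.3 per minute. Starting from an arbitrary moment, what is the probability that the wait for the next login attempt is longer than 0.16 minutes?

The wait for the next event is exponential with rate λ = 3.3 per minute.
P(T > 0.16) = e^(−λt) = e^(−3.3 × 0.16) = e^(−0.528) ≈ 0.5898.

0.5898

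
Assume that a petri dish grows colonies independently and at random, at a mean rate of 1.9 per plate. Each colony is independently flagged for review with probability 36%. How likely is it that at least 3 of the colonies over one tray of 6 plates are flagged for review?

0.7767

Thinning: the colonies that are flagged for review themselves form a Poisson process with rate 0.36 × 1.9 = 0.684 per plate.
Over the interval, μ = 0.684 × 6 = 4.104 (a tray of 6 plates = 6 plates).
P(N ≥ 3) = 1 − P(N ≤ 2) ≈ 0.7767.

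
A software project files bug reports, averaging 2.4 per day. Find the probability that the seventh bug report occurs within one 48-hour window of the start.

0.2092

Over the interval, μ = 2.4 × 2 = 4.8 (a 48-hour window = 2 days).
The seventh arrival falls in the interval iff at least 7 events occur there: P(S_7 ≤ t) = P(N ≥ 7) = 1 − P(N ≤ 6) ≈ 0.2092.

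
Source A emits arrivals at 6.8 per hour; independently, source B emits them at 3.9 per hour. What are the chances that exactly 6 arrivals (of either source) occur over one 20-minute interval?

0.0808

Independent Poisson processes superpose: combined rate λ = 6.8 + 3.9 = 10.7 per hour.
Over the interval, μ = 10.7 × 1/3 ≈ 3.56667 (a 20-minute interval = 1/3 hours).
P(N = 6) = e^(−3.56667) · 3.56667^6/6! ≈ 0.0808.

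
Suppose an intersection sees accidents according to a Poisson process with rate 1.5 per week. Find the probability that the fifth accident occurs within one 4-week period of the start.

Over the interval, μ = 1.5 × 4 = 6 (a 4-week period = 4 weeks).
The fifth arrival falls in the interval iff at least 5 events occur there: P(S_5 ≤ t) = P(N ≥ 5) = 1 − P(N ≤ 4) ≈ 0.7149.

0.7149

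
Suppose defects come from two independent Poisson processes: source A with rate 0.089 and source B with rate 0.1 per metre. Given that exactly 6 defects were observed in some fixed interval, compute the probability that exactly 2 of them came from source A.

0.2607

Given the total, each event is independently from source A with probability p = λ_A/(λ_A+λ_B) = 0.089/0.189 ≈ 0.4709.
So K ~ Binomial(6, 0.089/0.189): P(K = 2) = C(6,2) · (0.089/0.189)^2 · (0.1/0.189)^4 ≈ 0.2607.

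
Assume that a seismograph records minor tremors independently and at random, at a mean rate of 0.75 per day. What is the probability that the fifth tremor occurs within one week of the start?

Over the interval, μ = 0.75 × 7 = 5.25 (a week = 7 days).
The fifth arrival falls in the interval iff at least 5 events occur there: P(S_5 ≤ t) = P(N ≥ 5) = 1 − P(N ≤ 4) ≈ 0.6022.

0.6022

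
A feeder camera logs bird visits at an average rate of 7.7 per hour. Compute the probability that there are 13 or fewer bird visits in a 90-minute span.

Over the interval, μ = 7.7 × 1.5 = 11.55 (a 90-minute span = 1.5 hours).
P(N ≤ 13) = Σ_{j=0}^{13} e^(−μ) μ^j/j! ≈ 0.7280.

0.7280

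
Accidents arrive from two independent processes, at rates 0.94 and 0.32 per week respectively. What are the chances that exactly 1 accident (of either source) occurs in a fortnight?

Independent Poisson processes superpose: combined rate λ = 0.94 + 0.32 = 1.26 per week.
Over the interval, μ = 1.26 × 2 = 2.52 (a fortnight = 2 weeks).
P(N = 1) = e^(−2.52) · 2.52^1/1! ≈ 0.2028.

0.2028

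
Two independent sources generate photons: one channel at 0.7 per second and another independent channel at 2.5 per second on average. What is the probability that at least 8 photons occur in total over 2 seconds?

0.3127

Independent Poisson processes superpose: combined rate λ = 0.7 + 2.5 = 3.2 per second.
Over the interval, μ = 3.2 × 2 = 6.4 (2 seconds).
P(N ≥ 8) = 1 − P(N ≤ 7) ≈ 0.3127.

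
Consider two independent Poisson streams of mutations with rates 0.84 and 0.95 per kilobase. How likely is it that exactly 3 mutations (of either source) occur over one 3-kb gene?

Independent Poisson processes superpose: combined rate λ = 0.84 + 0.95 = 1.79 per kilobase.
Over the interval, μ = 1.79 × 3 = 5.37 (a 3-kb gene = 3 kilobases).
P(N = 3) = e^(−5.37) · 5.37^3/3! ≈ 0.1201.

0.1201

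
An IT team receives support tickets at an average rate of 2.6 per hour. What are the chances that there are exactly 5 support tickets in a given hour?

With mean μ = 2.6 per hour,
P(N = 5) = e^(−μ) μ^5/5! = e^(−2.6) · 2.6^5/120 ≈ 0.0735.

0.0735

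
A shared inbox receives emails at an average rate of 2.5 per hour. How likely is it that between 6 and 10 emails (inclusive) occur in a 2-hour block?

Over the interval, μ = 2.5 × 2 = 5 (a 2-hour block = 2 hours).
P(6 ≤ N ≤ 10) = Σ_{j=6}^{10} e^(−5) · 5^j/j! ≈ 0.3703.

0.3703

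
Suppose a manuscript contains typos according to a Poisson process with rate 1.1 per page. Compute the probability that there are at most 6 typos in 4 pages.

0.8436

Over the interval, μ = 1.1 × 4 = 4.4 (4 pages).
P(N ≤ 6) = Σ_{j=0}^{6} e^(−μ) μ^j/j! ≈ 0.8436.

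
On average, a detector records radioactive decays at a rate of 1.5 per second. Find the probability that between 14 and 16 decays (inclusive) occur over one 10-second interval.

Over the interval, μ = 1.5 × 10 = 15 (a 10-second interval = 10 seconds).
P(14 ≤ N ≤ 16) = Σ_{j=14}^{16} e^(−15) · 15^j/j! ≈ 0.3009.

0.3009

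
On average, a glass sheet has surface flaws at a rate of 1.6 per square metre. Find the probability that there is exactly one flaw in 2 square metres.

Over the interval, μ = 1.6 × 2 = 3.2 (2 square metres).
P(N = 1) = e^(−μ) μ^1/1! = e^(−3.2) · 3.2^1/1 ≈ 0.1304.

0.1304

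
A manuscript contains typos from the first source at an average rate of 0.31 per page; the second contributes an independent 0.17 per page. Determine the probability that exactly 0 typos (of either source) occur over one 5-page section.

Independent Poisson processes superpose: combined rate λ = 0.31 + 0.17 = 0.48 per page.
Over the interval, μ = 0.48 × 5 = 2.4 (a 5-page section = 5 pages).
P(N = 0) = e^(−2.4) · 2.4^0/0! ≈ 0.0907.

0.0907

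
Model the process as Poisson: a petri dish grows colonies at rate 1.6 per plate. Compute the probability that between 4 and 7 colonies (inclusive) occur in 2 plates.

0.3807

Over the interval, μ = 1.6 × 2 = 3.2 (2 plates).
P(4 ≤ N ≤ 7) = Σ_{j=4}^{7} e^(−3.2) · 3.2^j/j! ≈ 0.3807.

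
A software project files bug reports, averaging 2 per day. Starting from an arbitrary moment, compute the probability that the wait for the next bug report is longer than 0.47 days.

The wait for the next event is exponential with rate λ = 2 per day.
P(T > 0.47) = e^(−λt) = e^(−2 × 0.47) = e^(−0.94) ≈ 0.3906.

0.3906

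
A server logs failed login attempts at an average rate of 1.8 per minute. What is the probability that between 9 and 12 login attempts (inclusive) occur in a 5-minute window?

0.4201

Over the interval, μ = 1.8 × 5 = 9 (a 5-minute window = 5 minutes).
P(9 ≤ N ≤ 12) = Σ_{j=9}^{12} e^(−9) · 9^j/j! ≈ 0.4201.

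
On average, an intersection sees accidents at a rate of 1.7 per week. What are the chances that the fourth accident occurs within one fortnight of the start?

Over the interval, μ = 1.7 × 2 = 3.4 (a fortnight = 2 weeks).
The fourth arrival falls in the interval iff at least 4 events occur there: P(S_4 ≤ t) = P(N ≥ 4) = 1 − P(N ≤ 3) ≈ 0.4416.

0.4416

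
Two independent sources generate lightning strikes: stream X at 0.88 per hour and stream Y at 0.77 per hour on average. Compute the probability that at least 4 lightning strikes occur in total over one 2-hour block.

0.4197

Independent Poisson processes superpose: combined rate λ = 0.88 + 0.77 = 1.65 per hour.
Over the interval, μ = 1.65 × 2 = 3.3 (a 2-hour block = 2 hours).
P(N ≥ 4) = 1 − P(N ≤ 3) ≈ 0.4197.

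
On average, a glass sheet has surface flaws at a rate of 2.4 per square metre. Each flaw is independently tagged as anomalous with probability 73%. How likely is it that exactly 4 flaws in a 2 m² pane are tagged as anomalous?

0.1889

Thinning: the flaws that are tagged as anomalous themselves form a Poisson process with rate 0.73 × 2.4 = 1.752 per square metre.
Over the interval, μ = 1.752 × 2 = 3.504 (a 2 m² pane = 2 square metres).
P(N = 4) = e^(−3.504) · 3.504^4/4! ≈ 0.1889.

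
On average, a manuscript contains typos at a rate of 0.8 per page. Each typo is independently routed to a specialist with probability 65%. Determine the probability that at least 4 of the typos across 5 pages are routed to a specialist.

Thinning: the typos that are routed to a specialist themselves form a Poisson process with rate 0.65 × 0.8 = 0.52 per page.
Over the interval, μ = 0.52 × 5 = 2.6 (5 pages).
P(N ≥ 4) = 1 − P(N ≤ 3) ≈ 0.2640.

0.2640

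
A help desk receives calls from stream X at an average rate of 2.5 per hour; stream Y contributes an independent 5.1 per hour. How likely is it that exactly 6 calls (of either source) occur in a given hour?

Independent Poisson processes superpose: combined rate λ = 2.5 + 5.1 = 7.6 per hour.
So μ = 7.6.
P(N = 6) = e^(−7.6) · 7.6^6/6! ≈ 0.1339.

0.1339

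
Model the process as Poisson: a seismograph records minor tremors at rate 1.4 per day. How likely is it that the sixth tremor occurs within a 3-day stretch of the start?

0.2469

Over the interval, μ = 1.4 × 3 = 4.2 (a 3-day stretch = 3 days).
The sixth arrival falls in the interval iff at least 6 events occur there: P(S_6 ≤ t) = P(N ≥ 6) = 1 − P(N ≤ 5) ≈ 0.2469.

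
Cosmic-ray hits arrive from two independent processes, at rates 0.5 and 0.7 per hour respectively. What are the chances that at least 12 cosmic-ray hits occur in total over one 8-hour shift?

0.2588

Independent Poisson processes superpose: combined rate λ = 0.5 + 0.7 = 1.2 per hour.
Over the interval, μ = 1.2 × 8 = 9.6 (an 8-hour shift = 8 hours).
P(N ≥ 12) = 1 − P(N ≤ 11) ≈ 0.2588.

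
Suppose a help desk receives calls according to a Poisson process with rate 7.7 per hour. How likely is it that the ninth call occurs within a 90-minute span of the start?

0.8132

Over the interval, μ = 7.7 × 1.5 = 11.55 (a 90-minute span = 1.5 hours).
The ninth arrival falls in the interval iff at least 9 events occur there: P(S_9 ≤ t) = P(N ≥ 9) = 1 − P(N ≤ 8) ≈ 0.8132.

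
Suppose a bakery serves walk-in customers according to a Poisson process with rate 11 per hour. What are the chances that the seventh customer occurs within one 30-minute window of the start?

Over the interval, μ = 11 × 0.5 = 5.5 (a 30-minute window = 0.5 hours).
The seventh arrival falls in the interval iff at least 7 events occur there: P(S_7 ≤ t) = P(N ≥ 7) = 1 − P(N ≤ 6) ≈ 0.3140.

0.3140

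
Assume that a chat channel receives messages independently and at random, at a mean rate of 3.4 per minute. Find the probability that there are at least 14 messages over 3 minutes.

Over the interval, μ = 3.4 × 3 = 10.2 (3 minutes).
P(N ≥ 14) = 1 − P(N ≤ 13) = 1 − Σ_{j=0}^{13} e^(−μ) μ^j/j! ≈ 0.1506.

0.1506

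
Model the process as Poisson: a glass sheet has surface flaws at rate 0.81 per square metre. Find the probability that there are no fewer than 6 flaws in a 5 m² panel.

0.2227

Over the interval, μ = 0.81 × 5 = 4.05 (a 5 m² panel = 5 square metres).
P(N ≥ 6) = 1 − P(N ≤ 5) = 1 − Σ_{j=0}^{5} e^(−μ) μ^j/j! ≈ 0.2227.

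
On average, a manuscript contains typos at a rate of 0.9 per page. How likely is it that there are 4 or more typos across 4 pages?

0.4848

Over the interval, μ = 0.9 × 4 = 3.6 (4 pages).
P(N ≥ 4) = 1 − P(N ≤ 3) = 1 − Σ_{j=0}^{3} e^(−μ) μ^j/j! ≈ 0.4848.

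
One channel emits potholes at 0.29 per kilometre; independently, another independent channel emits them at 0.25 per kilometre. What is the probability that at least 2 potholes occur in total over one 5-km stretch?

Independent Poisson processes superpose: combined rate λ = 0.29 + 0.25 = 0.54 per kilometre.
Over the interval, μ = 0.54 × 5 = 2.7 (a 5-km stretch = 5 kilometres).
P(N ≥ 2) = 1 − P(N ≤ 1) ≈ 0.7513.

0.7513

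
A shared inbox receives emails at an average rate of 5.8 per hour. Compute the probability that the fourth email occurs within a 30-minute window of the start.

Over the interval, μ = 5.8 × 0.5 = 2.9 (a 30-minute window = 0.5 hours).
The fourth arrival falls in the interval iff at least 4 events occur there: P(S_4 ≤ t) = P(N ≥ 4) = 1 − P(N ≤ 3) ≈ 0.3304.

0.3304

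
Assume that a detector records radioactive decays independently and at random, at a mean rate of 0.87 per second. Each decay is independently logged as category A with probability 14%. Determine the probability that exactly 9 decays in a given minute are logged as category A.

Thinning: the decays that are logged as category A themselves form a Poisson process with rate 0.14 × 0.87 = 0.1218 per second.
Over the interval, μ = 0.1218 × 60 = 7.308 (a minute = 60 seconds).
P(N = 9) = e^(−7.308) · 7.308^9/9! ≈ 0.1098.

0.1098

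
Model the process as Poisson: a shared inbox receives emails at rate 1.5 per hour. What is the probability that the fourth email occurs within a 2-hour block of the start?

Over the interval, μ = 1.5 × 2 = 3 (a 2-hour block = 2 hours).
The fourth arrival falls in the interval iff at least 4 events occur there: P(S_4 ≤ t) = P(N ≥ 4) = 1 − P(N ≤ 3) ≈ 0.3528.

0.3528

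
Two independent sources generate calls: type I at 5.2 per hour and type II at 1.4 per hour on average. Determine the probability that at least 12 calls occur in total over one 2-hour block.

0.6668

Independent Poisson processes superpose: combined rate λ = 5.2 + 1.4 = 6.6 per hour.
Over the interval, μ = 6.6 × 2 = 13.2 (a 2-hour block = 2 hours).
P(N ≥ 12) = 1 − P(N ≤ 11) ≈ 0.6668.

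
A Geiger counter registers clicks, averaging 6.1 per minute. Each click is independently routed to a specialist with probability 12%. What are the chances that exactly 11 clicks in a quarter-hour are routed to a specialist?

Thinning: the clicks that are routed to a specialist themselves form a Poisson process with rate 0.12 × 6.1 = 0.732 per minute.
Over the interval, μ = 0.732 × 15 = 10.98 (a quarter-hour = 15 minutes).
P(N = 11) = e^(−10.98) · 10.98^11/11! ≈ 0.1194.

0.1194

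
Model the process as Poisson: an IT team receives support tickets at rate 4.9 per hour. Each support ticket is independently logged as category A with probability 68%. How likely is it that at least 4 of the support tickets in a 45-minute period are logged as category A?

0.2422

Thinning: the support tickets that are logged as category A themselves form a Poisson process with rate 0.68 × 4.9 = 3.332 per hour.
Over the interval, μ = 3.332 × 0.75 = 2.499 (a 45-minute period = 0.75 hours).
P(N ≥ 4) = 1 − P(N ≤ 3) ≈ 0.2422.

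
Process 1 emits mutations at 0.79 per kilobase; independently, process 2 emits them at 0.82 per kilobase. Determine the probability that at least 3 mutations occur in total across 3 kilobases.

0.8603

Independent Poisson processes superpose: combined rate λ = 0.79 + 0.82 = 1.61 per kilobase.
Over the interval, μ = 1.61 × 3 = 4.83 (3 kilobases).
P(N ≥ 3) = 1 − P(N ≤ 2) ≈ 0.8603.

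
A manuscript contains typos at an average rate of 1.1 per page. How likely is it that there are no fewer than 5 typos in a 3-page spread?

Over the interval, μ = 1.1 × 3 = 3.3 (a 3-page spread = 3 pages).
P(N ≥ 5) = 1 − P(N ≤ 4) = 1 − Σ_{j=0}^{4} e^(−μ) μ^j/j! ≈ 0.2374.

0.2374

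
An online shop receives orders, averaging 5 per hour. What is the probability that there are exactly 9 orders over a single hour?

0.0363

With mean μ = 5 per hour,
P(N = 9) = e^(−μ) μ^9/9! = e^(−5) · 5^9/362880 ≈ 0.0363.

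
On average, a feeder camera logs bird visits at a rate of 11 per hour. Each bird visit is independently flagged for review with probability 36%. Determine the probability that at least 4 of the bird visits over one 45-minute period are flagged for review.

Thinning: the bird visits that are flagged for review themselves form a Poisson process with rate 0.36 × 11 = 3.96 per hour.
Over the interval, μ = 3.96 × 0.75 = 2.97 (a 45-minute period = 0.75 hours).
P(N ≥ 4) = 1 − P(N ≤ 3) ≈ 0.3460.

0.3460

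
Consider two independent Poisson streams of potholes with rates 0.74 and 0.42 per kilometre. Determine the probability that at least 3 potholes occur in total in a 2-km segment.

Independent Poisson processes superpose: combined rate λ = 0.74 + 0.42 = 1.16 per kilometre.
Over the interval, μ = 1.16 × 2 = 2.32 (a 2-km segment = 2 kilometres).
P(N ≥ 3) = 1 − P(N ≤ 2) ≈ 0.4093.

0.4093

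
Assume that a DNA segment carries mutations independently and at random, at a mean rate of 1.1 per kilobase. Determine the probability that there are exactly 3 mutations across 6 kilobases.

0.0652

Over the interval, μ = 1.1 × 6 = 6.6 (6 kilobases).
P(N = 3) = e^(−μ) μ^3/3! = e^(−6.6) · 6.6^3/6 ≈ 0.0652.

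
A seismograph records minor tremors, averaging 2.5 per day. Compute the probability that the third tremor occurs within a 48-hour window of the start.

Over the interval, μ = 2.5 × 2 = 5 (a 48-hour window = 2 days).
The third arrival falls in the interval iff at least 3 events occur there: P(S_3 ≤ t) = P(N ≥ 3) = 1 − P(N ≤ 2) ≈ 0.8753.

0.8753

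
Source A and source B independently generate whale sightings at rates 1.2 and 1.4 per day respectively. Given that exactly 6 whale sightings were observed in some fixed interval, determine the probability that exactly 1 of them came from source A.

0.1254

Given the total, each event is independently from source A with probability p = λ_A/(λ_A+λ_B) = 1.2/2.6 ≈ 0.4615.
So K ~ Binomial(6, 1.2/2.6): P(K = 1) = C(6,1) · (1.2/2.6)^1 · (1.4/2.6)^5 ≈ 0.1254.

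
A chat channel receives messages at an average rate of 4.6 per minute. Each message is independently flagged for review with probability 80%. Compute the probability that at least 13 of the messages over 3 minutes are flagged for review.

Thinning: the messages that are flagged for review themselves form a Poisson process with rate 0.8 × 4.6 = 3.68 per minute.
Over the interval, μ = 3.68 × 3 = 11.04 (3 minutes).
P(N ≥ 13) = 1 − P(N ≤ 12) ≈ 0.3157.

0.3157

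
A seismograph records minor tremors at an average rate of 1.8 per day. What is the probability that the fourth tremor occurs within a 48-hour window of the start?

0.4848

Over the interval, μ = 1.8 × 2 = 3.6 (a 48-hour window = 2 days).
The fourth arrival falls in the interval iff at least 4 events occur there: P(S_4 ≤ t) = P(N ≥ 4) = 1 − P(N ≤ 3) ≈ 0.4848.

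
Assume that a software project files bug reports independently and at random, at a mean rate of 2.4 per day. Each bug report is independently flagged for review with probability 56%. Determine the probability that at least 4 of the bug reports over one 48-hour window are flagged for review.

Thinning: the bug reports that are flagged for review themselves form a Poisson process with rate 0.56 × 2.4 = 1.344 per day.
Over the interval, μ = 1.344 × 2 = 2.688 (a 48-hour window = 2 days).
P(N ≥ 4) = 1 − P(N ≤ 3) ≈ 0.2833.

0.2833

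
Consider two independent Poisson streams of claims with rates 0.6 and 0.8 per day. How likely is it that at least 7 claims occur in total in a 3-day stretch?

Independent Poisson processes superpose: combined rate λ = 0.6 + 0.8 = 1.4 per day.
Over the interval, μ = 1.4 × 3 = 4.2 (a 3-day stretch = 3 days).
P(N ≥ 7) = 1 − P(N ≤ 6) ≈ 0.1325.

0.1325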